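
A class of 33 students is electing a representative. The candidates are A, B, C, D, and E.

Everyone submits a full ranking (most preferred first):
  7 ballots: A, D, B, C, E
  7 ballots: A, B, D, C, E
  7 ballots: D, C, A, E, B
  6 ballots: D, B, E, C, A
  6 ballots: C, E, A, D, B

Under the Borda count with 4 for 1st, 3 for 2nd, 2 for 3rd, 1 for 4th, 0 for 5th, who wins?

A: 7×4 + 7×4 + 7×2 + 6×0 + 6×2 = 82
B: 7×2 + 7×3 + 7×0 + 6×3 + 6×0 = 53
C: 7×1 + 7×1 + 7×3 + 6×1 + 6×4 = 65
D: 7×3 + 7×2 + 7×4 + 6×4 + 6×1 = 93
E: 7×0 + 7×0 + 7×1 + 6×2 + 6×3 = 37

D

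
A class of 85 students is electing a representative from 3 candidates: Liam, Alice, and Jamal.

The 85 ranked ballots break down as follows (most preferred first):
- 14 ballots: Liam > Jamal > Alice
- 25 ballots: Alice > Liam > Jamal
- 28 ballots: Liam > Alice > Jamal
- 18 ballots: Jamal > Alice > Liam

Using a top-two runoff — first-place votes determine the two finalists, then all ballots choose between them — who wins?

Alice

Round 1 first-place votes: Liam 42, Alice 25, Jamal 18. Liam and Alice advance.
Runoff: Liam is ranked above Alice on 42 ballots, Alice above Liam on 43.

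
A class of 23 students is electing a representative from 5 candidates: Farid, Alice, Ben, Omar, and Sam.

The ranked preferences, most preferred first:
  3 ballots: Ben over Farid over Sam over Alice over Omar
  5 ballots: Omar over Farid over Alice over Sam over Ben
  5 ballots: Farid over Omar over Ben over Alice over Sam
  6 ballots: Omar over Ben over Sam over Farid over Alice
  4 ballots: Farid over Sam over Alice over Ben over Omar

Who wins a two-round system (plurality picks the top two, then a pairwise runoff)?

Round 1 first-place votes: Farid 9, Alice 0, Ben 3, Omar 11, Sam 0. Omar and Farid advance.
Runoff: Omar is ranked above Farid on 11 ballots, Farid above Omar on 12.

Farid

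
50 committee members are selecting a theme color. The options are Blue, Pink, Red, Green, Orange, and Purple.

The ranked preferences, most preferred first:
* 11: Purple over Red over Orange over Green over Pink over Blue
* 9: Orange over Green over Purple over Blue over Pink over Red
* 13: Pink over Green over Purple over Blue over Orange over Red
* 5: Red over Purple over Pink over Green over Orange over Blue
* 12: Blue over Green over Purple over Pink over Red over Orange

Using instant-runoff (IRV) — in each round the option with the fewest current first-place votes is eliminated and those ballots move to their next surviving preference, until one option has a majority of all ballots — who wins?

Round 1: Blue 12, Pink 13, Red 5, Green 0, Orange 9, Purple 11. Green eliminated.
Round 2: Blue 12, Pink 13, Red 5, Orange 9, Purple 11. Red eliminated.
Round 3: Blue 12, Pink 13, Orange 9, Purple 16. Orange eliminated.
Round 4: Blue 12, Pink 13, Purple 25. Blue eliminated.
Round 5: Pink 13, Purple 37. Purple has a majority (≥26).

Purple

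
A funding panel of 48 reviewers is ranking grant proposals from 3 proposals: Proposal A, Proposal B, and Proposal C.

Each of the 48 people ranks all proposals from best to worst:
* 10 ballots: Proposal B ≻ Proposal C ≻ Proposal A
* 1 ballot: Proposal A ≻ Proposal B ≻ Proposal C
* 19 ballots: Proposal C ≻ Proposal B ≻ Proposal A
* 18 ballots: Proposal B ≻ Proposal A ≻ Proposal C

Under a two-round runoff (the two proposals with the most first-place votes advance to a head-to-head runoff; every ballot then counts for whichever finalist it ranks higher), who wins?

Round 1 first-place votes: Proposal A 1, Proposal B 28, Proposal C 19. Proposal B and Proposal C advance.
Runoff: Proposal B is ranked above Proposal C on 29 ballots, Proposal C above Proposal B on 19.

Proposal B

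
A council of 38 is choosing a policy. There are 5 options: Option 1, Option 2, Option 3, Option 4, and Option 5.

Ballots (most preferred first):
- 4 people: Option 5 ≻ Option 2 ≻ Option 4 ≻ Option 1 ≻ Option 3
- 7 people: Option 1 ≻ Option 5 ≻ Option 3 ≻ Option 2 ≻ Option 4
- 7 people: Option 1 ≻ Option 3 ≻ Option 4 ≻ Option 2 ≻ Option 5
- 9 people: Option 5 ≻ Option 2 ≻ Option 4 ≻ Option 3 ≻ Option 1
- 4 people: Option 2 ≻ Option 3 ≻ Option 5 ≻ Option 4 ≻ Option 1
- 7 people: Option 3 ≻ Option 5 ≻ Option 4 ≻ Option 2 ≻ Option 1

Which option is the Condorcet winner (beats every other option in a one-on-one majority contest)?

Option 5 vs Option 1: 24–14
Option 5 vs Option 2: 27–11
Option 5 vs Option 3: 20–18
Option 5 vs Option 4: 31–7
Option 5 beats every other option.

Option 5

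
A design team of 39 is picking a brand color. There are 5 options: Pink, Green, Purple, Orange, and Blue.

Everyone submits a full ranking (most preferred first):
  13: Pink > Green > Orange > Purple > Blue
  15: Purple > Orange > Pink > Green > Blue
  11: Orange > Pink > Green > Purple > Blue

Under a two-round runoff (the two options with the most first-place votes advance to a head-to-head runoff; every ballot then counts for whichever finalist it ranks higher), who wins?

Round 1 first-place votes: Pink 13, Green 0, Purple 15, Orange 11, Blue 0. Purple and Pink advance.
Runoff: Purple is ranked above Pink on 15 ballots, Pink above Purple on 24.

Pink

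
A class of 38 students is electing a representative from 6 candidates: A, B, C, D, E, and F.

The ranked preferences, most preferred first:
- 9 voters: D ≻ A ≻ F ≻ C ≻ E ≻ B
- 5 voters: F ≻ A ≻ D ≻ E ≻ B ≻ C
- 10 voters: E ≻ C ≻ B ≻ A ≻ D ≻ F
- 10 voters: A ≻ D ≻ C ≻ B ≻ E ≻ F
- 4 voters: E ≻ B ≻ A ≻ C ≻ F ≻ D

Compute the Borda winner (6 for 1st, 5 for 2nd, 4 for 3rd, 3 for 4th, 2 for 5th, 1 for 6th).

A

A: 9×5 + 5×5 + 10×3 + 10×6 + 4×4 = 176
B: 9×1 + 5×2 + 10×4 + 10×3 + 4×5 = 109
C: 9×3 + 5×1 + 10×5 + 10×4 + 4×3 = 134
D: 9×6 + 5×4 + 10×2 + 10×5 + 4×1 = 148
E: 9×2 + 5×3 + 10×6 + 10×2 + 4×6 = 137
F: 9×4 + 5×6 + 10×1 + 10×1 + 4×2 = 94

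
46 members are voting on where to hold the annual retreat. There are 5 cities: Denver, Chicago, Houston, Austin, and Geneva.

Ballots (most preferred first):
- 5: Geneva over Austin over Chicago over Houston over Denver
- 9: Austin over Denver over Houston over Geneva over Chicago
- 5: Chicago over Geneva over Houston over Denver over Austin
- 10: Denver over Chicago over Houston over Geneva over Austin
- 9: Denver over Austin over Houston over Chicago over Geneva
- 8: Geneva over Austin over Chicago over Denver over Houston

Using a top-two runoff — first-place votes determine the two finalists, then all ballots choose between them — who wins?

Denver

Round 1 first-place votes: Denver 19, Chicago 5, Houston 0, Austin 9, Geneva 13. Denver and Geneva advance.
Runoff: Denver is ranked above Geneva on 28 ballots, Geneva above Denver on 18.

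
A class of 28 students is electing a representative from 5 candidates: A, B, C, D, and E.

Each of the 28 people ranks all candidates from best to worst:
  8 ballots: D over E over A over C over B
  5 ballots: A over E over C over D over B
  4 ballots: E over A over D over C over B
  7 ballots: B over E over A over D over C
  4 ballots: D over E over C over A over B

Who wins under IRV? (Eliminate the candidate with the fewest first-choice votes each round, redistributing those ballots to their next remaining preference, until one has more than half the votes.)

Round 1: A 5, B 7, C 0, D 12, E 4. C eliminated.
Round 2: A 5, B 7, D 12, E 4. E eliminated.
Round 3: A 9, B 7, D 12. B eliminated.
Round 4: A 16, D 12. A has a majority (≥15).

A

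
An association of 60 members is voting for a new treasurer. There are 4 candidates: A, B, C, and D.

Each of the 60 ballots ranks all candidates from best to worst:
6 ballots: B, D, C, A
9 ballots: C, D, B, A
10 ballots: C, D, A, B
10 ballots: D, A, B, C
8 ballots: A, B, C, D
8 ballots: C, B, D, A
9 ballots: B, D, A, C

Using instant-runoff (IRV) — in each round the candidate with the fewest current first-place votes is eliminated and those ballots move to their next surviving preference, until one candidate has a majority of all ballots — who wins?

B

Round 1: A 8, B 15, C 27, D 10. A eliminated.
Round 2: B 23, C 27, D 10. D eliminated.
Round 3: B 33, C 27. B has a majority (≥31).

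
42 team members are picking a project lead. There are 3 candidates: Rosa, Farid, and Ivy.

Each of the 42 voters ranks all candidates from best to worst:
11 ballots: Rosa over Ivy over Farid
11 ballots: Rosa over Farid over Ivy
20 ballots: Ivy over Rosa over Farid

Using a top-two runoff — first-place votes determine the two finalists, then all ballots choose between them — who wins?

Rosa

Round 1 first-place votes: Rosa 22, Farid 0, Ivy 20. Rosa and Ivy advance.
Runoff: Rosa is ranked above Ivy on 22 ballots, Ivy above Rosa on 20.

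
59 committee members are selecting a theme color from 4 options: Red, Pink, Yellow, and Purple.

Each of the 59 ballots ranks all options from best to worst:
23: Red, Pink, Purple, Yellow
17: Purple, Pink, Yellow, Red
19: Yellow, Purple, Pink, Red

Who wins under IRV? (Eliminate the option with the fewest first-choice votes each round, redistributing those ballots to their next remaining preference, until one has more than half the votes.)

Round 1: Red 23, Pink 0, Yellow 19, Purple 17. Pink eliminated.
Round 2: Red 23, Yellow 19, Purple 17. Purple eliminated.
Round 3: Red 23, Yellow 36. Yellow has a majority (≥30).

Yellow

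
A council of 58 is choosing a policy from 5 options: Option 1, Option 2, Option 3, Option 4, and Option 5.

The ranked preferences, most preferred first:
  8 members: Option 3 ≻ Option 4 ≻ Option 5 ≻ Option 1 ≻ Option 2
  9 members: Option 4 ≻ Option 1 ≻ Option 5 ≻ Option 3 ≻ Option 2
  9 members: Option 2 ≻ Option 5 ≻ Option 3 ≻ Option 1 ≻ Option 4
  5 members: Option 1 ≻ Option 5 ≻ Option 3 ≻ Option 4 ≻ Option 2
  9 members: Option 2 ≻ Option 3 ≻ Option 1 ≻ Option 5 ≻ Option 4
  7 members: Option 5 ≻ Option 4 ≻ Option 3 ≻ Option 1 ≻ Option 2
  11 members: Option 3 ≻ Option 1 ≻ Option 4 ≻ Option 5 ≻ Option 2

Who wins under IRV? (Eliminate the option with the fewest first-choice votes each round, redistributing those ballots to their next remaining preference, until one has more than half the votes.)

Option 5

Round 1: Option 1 5, Option 2 18, Option 3 19, Option 4 9, Option 5 7. Option 1 eliminated.
Round 2: Option 2 18, Option 3 19, Option 4 9, Option 5 12. Option 4 eliminated.
Round 3: Option 2 18, Option 3 19, Option 5 21. Option 2 eliminated.
Round 4: Option 3 28, Option 5 30. Option 5 has a majority (≥30).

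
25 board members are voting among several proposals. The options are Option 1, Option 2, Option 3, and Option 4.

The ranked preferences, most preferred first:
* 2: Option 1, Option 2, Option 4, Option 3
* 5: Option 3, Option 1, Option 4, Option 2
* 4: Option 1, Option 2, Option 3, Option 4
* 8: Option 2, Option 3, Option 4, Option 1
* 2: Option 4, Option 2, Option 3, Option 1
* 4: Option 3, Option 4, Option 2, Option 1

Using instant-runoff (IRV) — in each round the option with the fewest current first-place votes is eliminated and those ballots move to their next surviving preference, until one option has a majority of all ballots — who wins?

Option 2

Round 1: Option 1 6, Option 2 8, Option 3 9, Option 4 2. Option 4 eliminated.
Round 2: Option 1 6, Option 2 10, Option 3 9. Option 1 eliminated.
Round 3: Option 2 16, Option 3 9. Option 2 has a majority (≥13).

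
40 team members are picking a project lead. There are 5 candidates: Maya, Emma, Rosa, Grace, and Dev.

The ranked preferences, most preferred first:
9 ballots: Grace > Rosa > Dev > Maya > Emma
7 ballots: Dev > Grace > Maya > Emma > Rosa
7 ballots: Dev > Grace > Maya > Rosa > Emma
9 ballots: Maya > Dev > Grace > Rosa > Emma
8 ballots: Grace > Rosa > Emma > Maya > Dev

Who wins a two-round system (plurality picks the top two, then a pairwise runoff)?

Dev

Round 1 first-place votes: Maya 9, Emma 0, Rosa 0, Grace 17, Dev 14. Grace and Dev advance.
Runoff: Grace is ranked above Dev on 17 ballots, Dev above Grace on 23.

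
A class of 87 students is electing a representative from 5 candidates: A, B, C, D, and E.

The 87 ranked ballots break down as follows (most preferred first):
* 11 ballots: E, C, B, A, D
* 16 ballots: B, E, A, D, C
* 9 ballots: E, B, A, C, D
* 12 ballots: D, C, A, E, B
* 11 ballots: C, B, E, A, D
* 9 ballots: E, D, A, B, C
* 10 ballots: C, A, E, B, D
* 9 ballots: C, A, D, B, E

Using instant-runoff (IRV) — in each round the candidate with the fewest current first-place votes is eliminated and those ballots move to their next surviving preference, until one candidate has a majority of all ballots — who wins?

E

Round 1: A 0, B 16, C 30, D 12, E 29. A eliminated.
Round 2: B 16, C 30, D 12, E 29. D eliminated.
Round 3: B 16, C 42, E 29. B eliminated.
Round 4: C 42, E 45. E has a majority (≥44).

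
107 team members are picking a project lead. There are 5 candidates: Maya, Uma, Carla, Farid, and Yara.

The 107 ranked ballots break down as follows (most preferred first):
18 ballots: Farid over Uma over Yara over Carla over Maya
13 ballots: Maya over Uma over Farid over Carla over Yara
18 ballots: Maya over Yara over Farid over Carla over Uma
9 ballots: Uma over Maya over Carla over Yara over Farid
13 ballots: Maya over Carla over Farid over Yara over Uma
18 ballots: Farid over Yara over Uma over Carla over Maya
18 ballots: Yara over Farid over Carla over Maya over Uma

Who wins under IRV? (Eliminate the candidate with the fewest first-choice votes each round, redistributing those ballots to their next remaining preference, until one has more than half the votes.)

Round 1: Maya 44, Uma 9, Carla 0, Farid 36, Yara 18. Carla eliminated.
Round 2: Maya 44, Uma 9, Farid 36, Yara 18. Uma eliminated.
Round 3: Maya 53, Farid 36, Yara 18. Yara eliminated.
Round 4: Maya 53, Farid 54. Farid has a majority (≥54).

Farid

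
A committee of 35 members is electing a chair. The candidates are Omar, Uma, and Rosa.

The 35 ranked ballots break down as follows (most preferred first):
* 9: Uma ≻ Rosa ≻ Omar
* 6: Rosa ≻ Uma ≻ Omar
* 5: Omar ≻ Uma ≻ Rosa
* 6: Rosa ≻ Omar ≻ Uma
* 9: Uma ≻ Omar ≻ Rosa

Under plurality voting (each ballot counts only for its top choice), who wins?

First-place votes: Omar 5, Uma 18, Rosa 12.

Uma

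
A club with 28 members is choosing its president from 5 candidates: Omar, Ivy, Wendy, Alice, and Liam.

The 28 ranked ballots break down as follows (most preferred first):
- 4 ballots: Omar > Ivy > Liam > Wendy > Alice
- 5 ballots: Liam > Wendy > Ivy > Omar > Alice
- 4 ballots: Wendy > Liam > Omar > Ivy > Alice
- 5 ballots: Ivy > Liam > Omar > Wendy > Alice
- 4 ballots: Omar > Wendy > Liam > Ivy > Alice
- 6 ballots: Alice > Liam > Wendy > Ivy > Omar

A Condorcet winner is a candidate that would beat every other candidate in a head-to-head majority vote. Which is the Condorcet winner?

Liam

Liam vs Omar: 20–8
Liam vs Ivy: 19–9
Liam vs Wendy: 20–8
Liam vs Alice: 22–6
Liam beats every other candidate.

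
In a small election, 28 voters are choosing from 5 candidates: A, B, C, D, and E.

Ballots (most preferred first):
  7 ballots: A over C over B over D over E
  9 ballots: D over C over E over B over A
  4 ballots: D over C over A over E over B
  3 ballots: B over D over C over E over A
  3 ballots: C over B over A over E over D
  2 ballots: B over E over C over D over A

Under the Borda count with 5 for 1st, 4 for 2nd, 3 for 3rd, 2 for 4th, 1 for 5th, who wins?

A: 7×5 + 9×1 + 4×3 + 3×1 + 3×3 + 2×1 = 70
B: 7×3 + 9×2 + 4×1 + 3×5 + 3×4 + 2×5 = 80
C: 7×4 + 9×4 + 4×4 + 3×3 + 3×5 + 2×3 = 110
D: 7×2 + 9×5 + 4×5 + 3×4 + 3×1 + 2×2 = 98
E: 7×1 + 9×3 + 4×2 + 3×2 + 3×2 + 2×4 = 62

C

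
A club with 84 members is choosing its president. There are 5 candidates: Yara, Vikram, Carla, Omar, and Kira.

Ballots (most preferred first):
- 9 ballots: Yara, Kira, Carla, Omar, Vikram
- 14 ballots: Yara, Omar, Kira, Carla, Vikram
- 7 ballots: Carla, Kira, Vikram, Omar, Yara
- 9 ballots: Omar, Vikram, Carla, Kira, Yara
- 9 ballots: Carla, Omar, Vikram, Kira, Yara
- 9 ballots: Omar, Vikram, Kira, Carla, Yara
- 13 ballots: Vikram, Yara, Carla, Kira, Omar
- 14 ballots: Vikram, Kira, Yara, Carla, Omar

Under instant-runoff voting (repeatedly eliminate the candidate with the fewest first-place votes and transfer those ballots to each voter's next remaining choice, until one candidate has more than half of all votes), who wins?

Round 1: Yara 23, Vikram 27, Carla 16, Omar 18, Kira 0. Kira eliminated.
Round 2: Yara 23, Vikram 27, Carla 16, Omar 18. Carla eliminated.
Round 3: Yara 23, Vikram 34, Omar 27. Yara eliminated.
Round 4: Vikram 34, Omar 50. Omar has a majority (≥43).

Omar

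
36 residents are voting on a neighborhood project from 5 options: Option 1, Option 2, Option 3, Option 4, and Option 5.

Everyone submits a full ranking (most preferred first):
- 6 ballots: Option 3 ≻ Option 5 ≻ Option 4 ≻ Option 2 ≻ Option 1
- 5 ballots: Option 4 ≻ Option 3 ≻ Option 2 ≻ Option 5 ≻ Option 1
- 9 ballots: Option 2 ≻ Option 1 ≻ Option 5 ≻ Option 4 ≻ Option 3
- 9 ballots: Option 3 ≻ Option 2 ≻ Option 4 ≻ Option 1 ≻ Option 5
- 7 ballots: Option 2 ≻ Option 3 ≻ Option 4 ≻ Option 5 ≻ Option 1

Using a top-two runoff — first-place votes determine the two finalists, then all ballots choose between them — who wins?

Round 1 first-place votes: Option 1 0, Option 2 16, Option 3 15, Option 4 5, Option 5 0. Option 2 and Option 3 advance.
Runoff: Option 2 is ranked above Option 3 on 16 ballots, Option 3 above Option 2 on 20.

Option 3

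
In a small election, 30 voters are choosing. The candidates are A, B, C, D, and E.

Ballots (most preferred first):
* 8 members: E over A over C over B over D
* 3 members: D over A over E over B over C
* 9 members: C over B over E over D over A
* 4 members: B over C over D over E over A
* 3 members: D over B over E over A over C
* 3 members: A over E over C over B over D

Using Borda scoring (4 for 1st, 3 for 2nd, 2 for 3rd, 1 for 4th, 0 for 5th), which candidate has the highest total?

A: 8×3 + 3×3 + 9×0 + 4×0 + 3×1 + 3×4 = 48
B: 8×1 + 3×1 + 9×3 + 4×4 + 3×3 + 3×1 = 66
C: 8×2 + 3×0 + 9×4 + 4×3 + 3×0 + 3×2 = 70
D: 8×0 + 3×4 + 9×1 + 4×2 + 3×4 + 3×0 = 41
E: 8×4 + 3×2 + 9×2 + 4×1 + 3×2 + 3×3 = 75

E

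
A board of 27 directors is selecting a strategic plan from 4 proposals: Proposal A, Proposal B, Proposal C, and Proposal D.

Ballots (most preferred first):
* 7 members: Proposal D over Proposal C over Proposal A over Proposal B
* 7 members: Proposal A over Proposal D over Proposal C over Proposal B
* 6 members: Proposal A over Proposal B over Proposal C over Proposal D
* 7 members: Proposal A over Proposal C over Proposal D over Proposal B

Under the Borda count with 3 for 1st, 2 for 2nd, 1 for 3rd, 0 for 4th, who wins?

Proposal A: 7×1 + 7×3 + 6×3 + 7×3 = 67
Proposal B: 7×0 + 7×0 + 6×2 + 7×0 = 12
Proposal C: 7×2 + 7×1 + 6×1 + 7×2 = 41
Proposal D: 7×3 + 7×2 + 6×0 + 7×1 = 42

Proposal A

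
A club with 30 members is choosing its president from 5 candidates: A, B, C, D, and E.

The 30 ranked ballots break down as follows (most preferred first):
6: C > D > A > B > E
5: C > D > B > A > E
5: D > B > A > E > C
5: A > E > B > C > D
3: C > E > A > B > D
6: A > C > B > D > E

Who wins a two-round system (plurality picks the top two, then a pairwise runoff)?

A

Round 1 first-place votes: A 11, B 0, C 14, D 5, E 0. C and A advance.
Runoff: C is ranked above A on 14 ballots, A above C on 16.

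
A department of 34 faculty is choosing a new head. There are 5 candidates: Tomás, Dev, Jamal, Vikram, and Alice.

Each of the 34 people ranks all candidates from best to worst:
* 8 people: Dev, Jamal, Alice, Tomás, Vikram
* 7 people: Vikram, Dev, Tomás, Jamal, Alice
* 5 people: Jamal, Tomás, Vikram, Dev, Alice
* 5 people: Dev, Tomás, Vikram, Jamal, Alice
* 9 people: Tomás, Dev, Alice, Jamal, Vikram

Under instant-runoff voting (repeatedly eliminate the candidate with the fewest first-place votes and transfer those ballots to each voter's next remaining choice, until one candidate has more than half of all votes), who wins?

Dev

Round 1: Tomás 9, Dev 13, Jamal 5, Vikram 7, Alice 0. Alice eliminated.
Round 2: Tomás 9, Dev 13, Jamal 5, Vikram 7. Jamal eliminated.
Round 3: Tomás 14, Dev 13, Vikram 7. Vikram eliminated.
Round 4: Tomás 14, Dev 20. Dev has a majority (≥18).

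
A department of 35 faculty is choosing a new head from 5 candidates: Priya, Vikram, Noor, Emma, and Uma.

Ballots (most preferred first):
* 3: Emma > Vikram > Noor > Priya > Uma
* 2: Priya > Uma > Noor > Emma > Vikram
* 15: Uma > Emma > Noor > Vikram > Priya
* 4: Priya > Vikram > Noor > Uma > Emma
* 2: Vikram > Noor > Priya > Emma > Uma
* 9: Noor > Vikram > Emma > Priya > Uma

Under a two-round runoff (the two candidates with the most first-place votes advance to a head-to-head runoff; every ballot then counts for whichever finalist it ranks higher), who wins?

Round 1 first-place votes: Priya 6, Vikram 2, Noor 9, Emma 3, Uma 15. Uma and Noor advance.
Runoff: Uma is ranked above Noor on 17 ballots, Noor above Uma on 18.

Noor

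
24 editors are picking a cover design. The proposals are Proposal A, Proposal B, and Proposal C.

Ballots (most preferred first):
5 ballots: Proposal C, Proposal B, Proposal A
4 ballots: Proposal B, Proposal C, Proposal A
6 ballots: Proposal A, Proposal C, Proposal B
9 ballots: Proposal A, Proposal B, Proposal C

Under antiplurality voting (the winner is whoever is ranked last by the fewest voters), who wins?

Last-place votes: Proposal A 9, Proposal B 6, Proposal C 9.

Proposal B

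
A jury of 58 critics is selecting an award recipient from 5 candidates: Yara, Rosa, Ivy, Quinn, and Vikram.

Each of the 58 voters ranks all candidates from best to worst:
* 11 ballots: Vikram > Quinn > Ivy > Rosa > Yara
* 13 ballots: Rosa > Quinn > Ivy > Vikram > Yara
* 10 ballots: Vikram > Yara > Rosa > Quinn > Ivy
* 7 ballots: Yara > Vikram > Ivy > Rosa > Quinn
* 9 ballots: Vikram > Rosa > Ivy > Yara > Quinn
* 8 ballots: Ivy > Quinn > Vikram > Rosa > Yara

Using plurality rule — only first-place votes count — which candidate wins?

Vikram

First-place votes: Yara 7, Rosa 13, Ivy 8, Quinn 0, Vikram 30.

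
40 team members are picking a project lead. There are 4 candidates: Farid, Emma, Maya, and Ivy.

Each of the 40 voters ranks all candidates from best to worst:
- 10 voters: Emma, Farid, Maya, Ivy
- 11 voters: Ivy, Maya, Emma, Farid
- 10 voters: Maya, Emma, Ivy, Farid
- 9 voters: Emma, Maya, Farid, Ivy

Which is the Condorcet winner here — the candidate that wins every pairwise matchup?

Maya

Maya vs Farid: 30–10
Maya vs Emma: 21–19
Maya vs Ivy: 29–11
Maya beats every other candidate.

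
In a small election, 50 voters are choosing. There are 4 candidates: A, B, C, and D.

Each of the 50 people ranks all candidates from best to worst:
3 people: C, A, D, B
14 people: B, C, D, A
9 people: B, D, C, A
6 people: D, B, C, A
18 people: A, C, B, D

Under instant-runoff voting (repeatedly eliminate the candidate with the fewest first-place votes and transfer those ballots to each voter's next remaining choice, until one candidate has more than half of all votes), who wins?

B

Round 1: A 18, B 23, C 3, D 6. C eliminated.
Round 2: A 21, B 23, D 6. D eliminated.
Round 3: A 21, B 29. B has a majority (≥26).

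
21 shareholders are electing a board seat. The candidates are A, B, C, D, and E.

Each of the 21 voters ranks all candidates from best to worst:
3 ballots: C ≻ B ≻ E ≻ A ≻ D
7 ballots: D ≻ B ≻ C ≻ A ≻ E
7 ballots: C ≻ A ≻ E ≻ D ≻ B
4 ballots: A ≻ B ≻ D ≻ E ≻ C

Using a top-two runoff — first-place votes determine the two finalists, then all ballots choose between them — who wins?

Round 1 first-place votes: A 4, B 0, C 10, D 7, E 0. C and D advance.
Runoff: C is ranked above D on 10 ballots, D above C on 11.

D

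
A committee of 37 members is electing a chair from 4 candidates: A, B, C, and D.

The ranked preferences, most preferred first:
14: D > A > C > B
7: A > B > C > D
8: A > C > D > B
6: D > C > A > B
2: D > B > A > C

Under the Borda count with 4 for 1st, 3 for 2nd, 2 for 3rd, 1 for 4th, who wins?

A

A: 14×3 + 7×4 + 8×4 + 6×2 + 2×2 = 118
B: 14×1 + 7×3 + 8×1 + 6×1 + 2×3 = 55
C: 14×2 + 7×2 + 8×3 + 6×3 + 2×1 = 86
D: 14×4 + 7×1 + 8×2 + 6×4 + 2×4 = 111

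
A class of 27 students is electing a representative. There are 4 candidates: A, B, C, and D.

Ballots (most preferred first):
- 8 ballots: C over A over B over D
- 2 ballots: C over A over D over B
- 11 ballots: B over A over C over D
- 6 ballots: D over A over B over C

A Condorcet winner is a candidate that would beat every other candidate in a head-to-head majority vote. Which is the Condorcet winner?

A vs B: 16–11
A vs C: 17–10
A vs D: 21–6
A beats every other candidate.

A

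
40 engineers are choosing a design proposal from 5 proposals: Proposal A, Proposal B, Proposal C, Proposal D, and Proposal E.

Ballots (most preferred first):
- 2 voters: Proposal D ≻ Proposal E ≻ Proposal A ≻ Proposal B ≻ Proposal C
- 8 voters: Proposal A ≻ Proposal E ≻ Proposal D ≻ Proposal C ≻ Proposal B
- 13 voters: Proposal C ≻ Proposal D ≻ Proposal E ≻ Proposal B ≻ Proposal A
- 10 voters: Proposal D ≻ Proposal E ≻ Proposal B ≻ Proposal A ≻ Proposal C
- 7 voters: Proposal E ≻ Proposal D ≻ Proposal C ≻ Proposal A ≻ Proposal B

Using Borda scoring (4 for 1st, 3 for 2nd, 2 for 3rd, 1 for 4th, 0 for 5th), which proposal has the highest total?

Proposal A: 2×2 + 8×4 + 13×0 + 10×1 + 7×1 = 53
Proposal B: 2×1 + 8×0 + 13×1 + 10×2 + 7×0 = 35
Proposal C: 2×0 + 8×1 + 13×4 + 10×0 + 7×2 = 74
Proposal D: 2×4 + 8×2 + 13×3 + 10×4 + 7×3 = 124
Proposal E: 2×3 + 8×3 + 13×2 + 10×3 + 7×4 = 114

Proposal D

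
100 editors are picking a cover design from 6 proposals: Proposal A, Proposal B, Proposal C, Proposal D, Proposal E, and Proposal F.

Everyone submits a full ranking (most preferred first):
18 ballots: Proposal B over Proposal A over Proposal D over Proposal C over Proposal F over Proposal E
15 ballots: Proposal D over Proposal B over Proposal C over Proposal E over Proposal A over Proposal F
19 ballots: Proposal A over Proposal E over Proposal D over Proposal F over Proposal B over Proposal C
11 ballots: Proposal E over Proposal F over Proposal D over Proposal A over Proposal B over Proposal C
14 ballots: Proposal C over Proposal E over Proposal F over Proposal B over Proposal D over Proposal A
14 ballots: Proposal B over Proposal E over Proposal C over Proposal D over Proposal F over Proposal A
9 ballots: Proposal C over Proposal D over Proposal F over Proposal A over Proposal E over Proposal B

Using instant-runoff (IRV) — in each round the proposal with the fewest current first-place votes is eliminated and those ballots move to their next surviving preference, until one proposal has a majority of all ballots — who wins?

Proposal D

Round 1: Proposal A 19, Proposal B 32, Proposal C 23, Proposal D 15, Proposal E 11, Proposal F 0. Proposal F eliminated.
Round 2: Proposal A 19, Proposal B 32, Proposal C 23, Proposal D 15, Proposal E 11. Proposal E eliminated.
Round 3: Proposal A 19, Proposal B 32, Proposal C 23, Proposal D 26. Proposal A eliminated.
Round 4: Proposal B 32, Proposal C 23, Proposal D 45. Proposal C eliminated.
Round 5: Proposal B 46, Proposal D 54. Proposal D has a majority (≥51).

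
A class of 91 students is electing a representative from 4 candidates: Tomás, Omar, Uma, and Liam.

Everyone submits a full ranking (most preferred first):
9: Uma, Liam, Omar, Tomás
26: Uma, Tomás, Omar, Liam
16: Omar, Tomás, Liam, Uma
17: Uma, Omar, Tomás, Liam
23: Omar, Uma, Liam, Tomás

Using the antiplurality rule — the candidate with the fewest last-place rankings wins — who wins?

Omar

Last-place votes: Tomás 32, Omar 0, Uma 16, Liam 43.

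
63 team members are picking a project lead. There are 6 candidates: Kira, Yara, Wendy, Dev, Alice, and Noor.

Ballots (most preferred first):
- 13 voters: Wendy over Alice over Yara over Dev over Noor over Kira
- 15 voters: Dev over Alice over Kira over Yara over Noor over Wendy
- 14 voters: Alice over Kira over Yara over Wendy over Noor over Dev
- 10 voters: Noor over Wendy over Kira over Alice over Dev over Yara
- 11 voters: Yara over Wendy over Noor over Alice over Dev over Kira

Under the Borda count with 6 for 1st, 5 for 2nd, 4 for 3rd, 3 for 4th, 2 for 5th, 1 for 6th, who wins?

Alice

Kira: 13×1 + 15×4 + 14×5 + 10×4 + 11×1 = 194
Yara: 13×4 + 15×3 + 14×4 + 10×1 + 11×6 = 229
Wendy: 13×6 + 15×1 + 14×3 + 10×5 + 11×5 = 240
Dev: 13×3 + 15×6 + 14×1 + 10×2 + 11×2 = 185
Alice: 13×5 + 15×5 + 14×6 + 10×3 + 11×3 = 287
Noor: 13×2 + 15×2 + 14×2 + 10×6 + 11×4 = 188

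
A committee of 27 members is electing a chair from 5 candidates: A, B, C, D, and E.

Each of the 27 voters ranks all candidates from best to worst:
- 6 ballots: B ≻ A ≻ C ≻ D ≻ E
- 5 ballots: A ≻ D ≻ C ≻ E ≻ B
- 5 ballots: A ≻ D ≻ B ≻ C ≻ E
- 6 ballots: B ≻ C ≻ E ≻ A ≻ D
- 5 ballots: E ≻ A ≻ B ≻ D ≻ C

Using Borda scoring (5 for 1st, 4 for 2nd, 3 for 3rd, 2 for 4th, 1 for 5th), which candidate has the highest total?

A

A: 6×4 + 5×5 + 5×5 + 6×2 + 5×4 = 106
B: 6×5 + 5×1 + 5×3 + 6×5 + 5×3 = 95
C: 6×3 + 5×3 + 5×2 + 6×4 + 5×1 = 72
D: 6×2 + 5×4 + 5×4 + 6×1 + 5×2 = 68
E: 6×1 + 5×2 + 5×1 + 6×3 + 5×5 = 64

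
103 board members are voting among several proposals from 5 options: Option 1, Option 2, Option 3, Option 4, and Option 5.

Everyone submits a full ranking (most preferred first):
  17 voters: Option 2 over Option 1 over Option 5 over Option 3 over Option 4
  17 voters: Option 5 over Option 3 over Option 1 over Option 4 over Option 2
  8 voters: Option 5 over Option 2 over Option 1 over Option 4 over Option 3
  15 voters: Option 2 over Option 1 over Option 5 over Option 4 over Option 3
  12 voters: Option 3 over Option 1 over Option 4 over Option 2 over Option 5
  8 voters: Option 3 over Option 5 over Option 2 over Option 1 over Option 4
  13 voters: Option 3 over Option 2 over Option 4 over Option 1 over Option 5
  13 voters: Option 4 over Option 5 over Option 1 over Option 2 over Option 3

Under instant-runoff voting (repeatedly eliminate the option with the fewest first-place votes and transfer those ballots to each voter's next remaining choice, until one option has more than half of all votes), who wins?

Round 1: Option 1 0, Option 2 32, Option 3 33, Option 4 13, Option 5 25. Option 1 eliminated.
Round 2: Option 2 32, Option 3 33, Option 4 13, Option 5 25. Option 4 eliminated.
Round 3: Option 2 32, Option 3 33, Option 5 38. Option 2 eliminated.
Round 4: Option 3 33, Option 5 70. Option 5 has a majority (≥52).

Option 5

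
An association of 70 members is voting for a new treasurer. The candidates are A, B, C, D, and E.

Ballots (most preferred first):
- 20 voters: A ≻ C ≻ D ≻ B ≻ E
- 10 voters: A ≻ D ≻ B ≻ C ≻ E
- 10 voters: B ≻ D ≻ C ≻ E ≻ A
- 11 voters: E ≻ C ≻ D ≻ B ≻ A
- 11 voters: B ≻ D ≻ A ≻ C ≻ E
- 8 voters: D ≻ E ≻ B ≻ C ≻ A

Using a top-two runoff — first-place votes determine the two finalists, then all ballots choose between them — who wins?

Round 1 first-place votes: A 30, B 21, C 0, D 8, E 11. A and B advance.
Runoff: A is ranked above B on 30 ballots, B above A on 40.

B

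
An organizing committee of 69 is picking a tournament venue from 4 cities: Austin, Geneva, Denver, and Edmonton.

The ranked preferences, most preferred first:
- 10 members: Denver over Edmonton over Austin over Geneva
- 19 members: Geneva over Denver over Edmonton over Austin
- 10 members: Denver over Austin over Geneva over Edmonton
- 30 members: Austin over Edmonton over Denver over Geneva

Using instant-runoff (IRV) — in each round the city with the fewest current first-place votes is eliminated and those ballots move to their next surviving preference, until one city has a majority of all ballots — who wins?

Denver

Round 1: Austin 30, Geneva 19, Denver 20, Edmonton 0. Edmonton eliminated.
Round 2: Austin 30, Geneva 19, Denver 20. Geneva eliminated.
Round 3: Austin 30, Denver 39. Denver has a majority (≥35).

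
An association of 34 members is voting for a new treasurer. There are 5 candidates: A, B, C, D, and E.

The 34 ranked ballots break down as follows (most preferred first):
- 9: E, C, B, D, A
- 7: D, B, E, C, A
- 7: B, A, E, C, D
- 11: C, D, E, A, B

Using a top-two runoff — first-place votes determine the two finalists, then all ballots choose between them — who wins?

E

Round 1 first-place votes: A 0, B 7, C 11, D 7, E 9. C and E advance.
Runoff: C is ranked above E on 11 ballots, E above C on 23.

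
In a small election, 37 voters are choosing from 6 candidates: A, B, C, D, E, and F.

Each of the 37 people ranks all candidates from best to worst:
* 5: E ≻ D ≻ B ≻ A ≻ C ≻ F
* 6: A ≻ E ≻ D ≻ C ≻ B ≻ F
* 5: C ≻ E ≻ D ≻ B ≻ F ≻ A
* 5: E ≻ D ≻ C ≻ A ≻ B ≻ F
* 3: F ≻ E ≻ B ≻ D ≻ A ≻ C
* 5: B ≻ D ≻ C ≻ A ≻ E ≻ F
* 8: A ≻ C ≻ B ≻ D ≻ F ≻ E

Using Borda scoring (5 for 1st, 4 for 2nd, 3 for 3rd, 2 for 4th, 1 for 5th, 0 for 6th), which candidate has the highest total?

A: 5×2 + 6×5 + 5×0 + 5×2 + 3×1 + 5×2 + 8×5 = 103
B: 5×3 + 6×1 + 5×2 + 5×1 + 3×3 + 5×5 + 8×3 = 94
C: 5×1 + 6×2 + 5×5 + 5×3 + 3×0 + 5×3 + 8×4 = 104
D: 5×4 + 6×3 + 5×3 + 5×4 + 3×2 + 5×4 + 8×2 = 115
E: 5×5 + 6×4 + 5×4 + 5×5 + 3×4 + 5×1 + 8×0 = 111
F: 5×0 + 6×0 + 5×1 + 5×0 + 3×5 + 5×0 + 8×1 = 28

D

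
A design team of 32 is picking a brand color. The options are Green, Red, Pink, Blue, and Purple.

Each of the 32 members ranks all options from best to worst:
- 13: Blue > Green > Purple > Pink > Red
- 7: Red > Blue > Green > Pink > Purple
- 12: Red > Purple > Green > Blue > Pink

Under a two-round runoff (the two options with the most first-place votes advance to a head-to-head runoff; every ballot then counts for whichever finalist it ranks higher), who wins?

Round 1 first-place votes: Green 0, Red 19, Pink 0, Blue 13, Purple 0. Red and Blue advance.
Runoff: Red is ranked above Blue on 19 ballots, Blue above Red on 13.

Red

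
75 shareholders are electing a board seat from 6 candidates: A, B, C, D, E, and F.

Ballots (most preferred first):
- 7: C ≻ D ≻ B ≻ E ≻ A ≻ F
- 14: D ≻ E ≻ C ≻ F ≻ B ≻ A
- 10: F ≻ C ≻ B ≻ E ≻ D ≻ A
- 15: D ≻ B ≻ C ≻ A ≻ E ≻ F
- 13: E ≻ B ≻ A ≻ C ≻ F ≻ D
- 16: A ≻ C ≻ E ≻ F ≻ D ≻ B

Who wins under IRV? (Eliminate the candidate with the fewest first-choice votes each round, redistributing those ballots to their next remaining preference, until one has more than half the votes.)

E

Round 1: A 16, B 0, C 7, D 29, E 13, F 10. B eliminated.
Round 2: A 16, C 7, D 29, E 13, F 10. C eliminated.
Round 3: A 16, D 36, E 13, F 10. F eliminated.
Round 4: A 16, D 36, E 23. A eliminated.
Round 5: D 36, E 39. E has a majority (≥38).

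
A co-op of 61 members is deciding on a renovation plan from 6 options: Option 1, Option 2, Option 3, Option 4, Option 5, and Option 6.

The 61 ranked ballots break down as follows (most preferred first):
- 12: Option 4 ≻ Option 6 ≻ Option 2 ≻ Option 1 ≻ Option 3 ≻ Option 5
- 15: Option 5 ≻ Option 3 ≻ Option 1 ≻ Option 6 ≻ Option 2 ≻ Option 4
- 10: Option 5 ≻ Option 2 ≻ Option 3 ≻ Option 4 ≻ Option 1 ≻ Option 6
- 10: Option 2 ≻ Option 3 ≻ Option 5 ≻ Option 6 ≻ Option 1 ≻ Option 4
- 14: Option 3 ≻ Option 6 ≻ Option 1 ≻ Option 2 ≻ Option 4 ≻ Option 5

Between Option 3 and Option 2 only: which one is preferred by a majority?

Option 3 is ranked above Option 2 on 29 ballots; Option 2 above Option 3 on 32.

Option 2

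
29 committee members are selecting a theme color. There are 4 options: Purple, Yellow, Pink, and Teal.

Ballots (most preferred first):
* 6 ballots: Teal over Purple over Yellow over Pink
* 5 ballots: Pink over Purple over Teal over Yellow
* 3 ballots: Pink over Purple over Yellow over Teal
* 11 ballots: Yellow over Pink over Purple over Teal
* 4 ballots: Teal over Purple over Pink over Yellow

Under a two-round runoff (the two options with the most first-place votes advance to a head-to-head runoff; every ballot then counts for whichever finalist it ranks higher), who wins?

Teal

Round 1 first-place votes: Purple 0, Yellow 11, Pink 8, Teal 10. Yellow and Teal advance.
Runoff: Yellow is ranked above Teal on 14 ballots, Teal above Yellow on 15.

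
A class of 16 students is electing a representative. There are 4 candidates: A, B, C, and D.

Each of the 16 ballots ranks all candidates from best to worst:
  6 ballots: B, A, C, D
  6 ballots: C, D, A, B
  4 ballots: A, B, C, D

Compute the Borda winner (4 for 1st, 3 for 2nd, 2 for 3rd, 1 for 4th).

A: 6×3 + 6×2 + 4×4 = 46
B: 6×4 + 6×1 + 4×3 = 42
C: 6×2 + 6×4 + 4×2 = 44
D: 6×1 + 6×3 + 4×1 = 28

A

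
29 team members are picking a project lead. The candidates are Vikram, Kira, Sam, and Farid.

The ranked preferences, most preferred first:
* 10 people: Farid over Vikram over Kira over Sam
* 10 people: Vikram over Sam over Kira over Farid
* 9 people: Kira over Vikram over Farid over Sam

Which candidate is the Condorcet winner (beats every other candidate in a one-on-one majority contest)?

Vikram

Vikram vs Kira: 20–9
Vikram vs Sam: 29–0
Vikram vs Farid: 19–10
Vikram beats every other candidate.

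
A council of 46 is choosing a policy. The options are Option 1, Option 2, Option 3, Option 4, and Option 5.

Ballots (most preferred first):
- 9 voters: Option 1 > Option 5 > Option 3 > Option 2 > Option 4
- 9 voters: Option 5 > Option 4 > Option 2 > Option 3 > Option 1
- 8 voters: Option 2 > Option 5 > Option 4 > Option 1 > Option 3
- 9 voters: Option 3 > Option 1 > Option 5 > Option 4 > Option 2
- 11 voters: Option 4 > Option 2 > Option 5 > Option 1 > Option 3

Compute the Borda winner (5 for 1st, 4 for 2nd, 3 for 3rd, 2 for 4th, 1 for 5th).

Option 5

Option 1: 9×5 + 9×1 + 8×2 + 9×4 + 11×2 = 128
Option 2: 9×2 + 9×3 + 8×5 + 9×1 + 11×4 = 138
Option 3: 9×3 + 9×2 + 8×1 + 9×5 + 11×1 = 109
Option 4: 9×1 + 9×4 + 8×3 + 9×2 + 11×5 = 142
Option 5: 9×4 + 9×5 + 8×4 + 9×3 + 11×3 = 173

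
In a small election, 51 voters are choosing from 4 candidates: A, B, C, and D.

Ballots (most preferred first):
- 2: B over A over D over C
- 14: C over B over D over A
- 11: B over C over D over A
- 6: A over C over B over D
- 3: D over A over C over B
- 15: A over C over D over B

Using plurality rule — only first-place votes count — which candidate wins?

First-place votes: A 21, B 13, C 14, D 3.

A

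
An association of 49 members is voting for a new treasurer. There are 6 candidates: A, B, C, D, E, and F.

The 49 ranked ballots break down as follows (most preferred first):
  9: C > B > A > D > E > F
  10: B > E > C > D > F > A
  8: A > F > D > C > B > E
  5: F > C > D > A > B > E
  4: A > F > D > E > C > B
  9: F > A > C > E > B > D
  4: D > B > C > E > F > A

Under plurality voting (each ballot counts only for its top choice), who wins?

F

First-place votes: A 12, B 10, C 9, D 4, E 0, F 14.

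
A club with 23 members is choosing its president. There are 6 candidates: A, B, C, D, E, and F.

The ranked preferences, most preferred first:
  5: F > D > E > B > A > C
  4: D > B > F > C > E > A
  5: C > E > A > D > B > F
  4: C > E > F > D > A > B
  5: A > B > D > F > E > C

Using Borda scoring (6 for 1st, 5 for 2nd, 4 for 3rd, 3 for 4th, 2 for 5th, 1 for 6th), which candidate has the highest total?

D

A: 5×2 + 4×1 + 5×4 + 4×2 + 5×6 = 72
B: 5×3 + 4×5 + 5×2 + 4×1 + 5×5 = 74
C: 5×1 + 4×3 + 5×6 + 4×6 + 5×1 = 76
D: 5×5 + 4×6 + 5×3 + 4×3 + 5×4 = 96
E: 5×4 + 4×2 + 5×5 + 4×5 + 5×2 = 83
F: 5×6 + 4×4 + 5×1 + 4×4 + 5×3 = 82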